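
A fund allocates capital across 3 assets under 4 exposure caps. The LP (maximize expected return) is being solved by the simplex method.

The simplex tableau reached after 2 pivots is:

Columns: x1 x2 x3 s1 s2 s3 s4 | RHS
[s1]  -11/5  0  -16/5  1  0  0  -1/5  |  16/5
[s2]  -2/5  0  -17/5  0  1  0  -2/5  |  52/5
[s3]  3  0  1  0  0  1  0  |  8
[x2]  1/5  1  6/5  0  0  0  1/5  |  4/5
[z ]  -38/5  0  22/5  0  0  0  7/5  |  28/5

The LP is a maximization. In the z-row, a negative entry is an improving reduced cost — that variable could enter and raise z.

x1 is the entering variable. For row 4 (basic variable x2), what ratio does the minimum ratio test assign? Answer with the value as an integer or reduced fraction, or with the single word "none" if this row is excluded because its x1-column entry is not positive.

Ratio = RHS / (x1 entry) = (4/5) / (1/5) = 4.

4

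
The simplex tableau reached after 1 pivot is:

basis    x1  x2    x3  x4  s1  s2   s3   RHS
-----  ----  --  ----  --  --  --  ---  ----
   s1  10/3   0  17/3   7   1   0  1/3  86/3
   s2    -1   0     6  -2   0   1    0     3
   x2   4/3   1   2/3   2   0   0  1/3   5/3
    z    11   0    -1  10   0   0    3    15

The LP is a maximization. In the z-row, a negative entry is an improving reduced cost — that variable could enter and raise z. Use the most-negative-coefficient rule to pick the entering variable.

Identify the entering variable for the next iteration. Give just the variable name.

Objective-row coefficients: x1: 11, x2: 0, x3: -1, x4: 10, s1: 0, s2: 0, s3: 3.
The most negative is -1 in column x3, so x3 enters.

x3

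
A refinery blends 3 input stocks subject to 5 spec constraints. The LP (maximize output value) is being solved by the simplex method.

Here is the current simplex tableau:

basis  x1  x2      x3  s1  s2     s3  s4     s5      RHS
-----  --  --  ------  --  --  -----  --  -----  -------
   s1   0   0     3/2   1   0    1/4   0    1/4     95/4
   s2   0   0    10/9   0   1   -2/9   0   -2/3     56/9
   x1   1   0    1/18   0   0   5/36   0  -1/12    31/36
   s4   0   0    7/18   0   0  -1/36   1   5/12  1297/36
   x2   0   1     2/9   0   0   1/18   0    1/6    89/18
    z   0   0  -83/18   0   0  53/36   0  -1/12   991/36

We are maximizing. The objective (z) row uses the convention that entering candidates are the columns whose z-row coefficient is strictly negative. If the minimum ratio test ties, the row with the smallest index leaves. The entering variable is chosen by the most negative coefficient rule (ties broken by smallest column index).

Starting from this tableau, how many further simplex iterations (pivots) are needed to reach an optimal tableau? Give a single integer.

pivot: x3 in, s2 out → z = 1067/20
pivot: s5 in, x2 out → z = 177/2
No improving column remains; optimal.

2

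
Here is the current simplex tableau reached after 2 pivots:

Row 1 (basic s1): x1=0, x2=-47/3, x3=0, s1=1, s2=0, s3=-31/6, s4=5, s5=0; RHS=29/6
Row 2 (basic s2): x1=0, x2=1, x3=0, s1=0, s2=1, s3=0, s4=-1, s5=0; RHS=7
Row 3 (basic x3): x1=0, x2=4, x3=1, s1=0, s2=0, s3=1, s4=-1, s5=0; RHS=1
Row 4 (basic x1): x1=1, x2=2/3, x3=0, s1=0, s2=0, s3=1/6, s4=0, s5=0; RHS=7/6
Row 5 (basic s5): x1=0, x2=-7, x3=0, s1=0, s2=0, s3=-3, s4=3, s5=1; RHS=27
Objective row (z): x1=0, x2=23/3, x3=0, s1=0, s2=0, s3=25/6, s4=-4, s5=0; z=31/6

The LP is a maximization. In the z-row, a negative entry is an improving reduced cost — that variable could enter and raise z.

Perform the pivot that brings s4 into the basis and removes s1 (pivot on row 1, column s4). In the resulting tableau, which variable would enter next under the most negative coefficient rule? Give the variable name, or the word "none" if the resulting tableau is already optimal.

Pivot element 5. New z-row = old z-row − (-4)·(row 1/5).
Updated z-row coefficients: x1: 0, x2: -73/15, x3: 0, s1: 4/5, s2: 0, s3: 1/30, s4: 0, s5: 0.
The most negative is -73/15 in column x2, so x2 would enter next.

x2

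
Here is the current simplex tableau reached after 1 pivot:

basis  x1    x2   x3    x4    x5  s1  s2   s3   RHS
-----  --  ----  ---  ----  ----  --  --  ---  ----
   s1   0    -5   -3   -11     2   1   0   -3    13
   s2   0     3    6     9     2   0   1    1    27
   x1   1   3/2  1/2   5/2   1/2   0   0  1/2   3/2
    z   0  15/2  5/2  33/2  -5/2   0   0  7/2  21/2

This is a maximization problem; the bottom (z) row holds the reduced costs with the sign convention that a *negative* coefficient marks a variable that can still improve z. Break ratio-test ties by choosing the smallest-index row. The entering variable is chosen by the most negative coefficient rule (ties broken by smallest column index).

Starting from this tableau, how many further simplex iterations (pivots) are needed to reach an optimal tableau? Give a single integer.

1

pivot: x5 in, x1 out → z = 18
No improving column remains; optimal.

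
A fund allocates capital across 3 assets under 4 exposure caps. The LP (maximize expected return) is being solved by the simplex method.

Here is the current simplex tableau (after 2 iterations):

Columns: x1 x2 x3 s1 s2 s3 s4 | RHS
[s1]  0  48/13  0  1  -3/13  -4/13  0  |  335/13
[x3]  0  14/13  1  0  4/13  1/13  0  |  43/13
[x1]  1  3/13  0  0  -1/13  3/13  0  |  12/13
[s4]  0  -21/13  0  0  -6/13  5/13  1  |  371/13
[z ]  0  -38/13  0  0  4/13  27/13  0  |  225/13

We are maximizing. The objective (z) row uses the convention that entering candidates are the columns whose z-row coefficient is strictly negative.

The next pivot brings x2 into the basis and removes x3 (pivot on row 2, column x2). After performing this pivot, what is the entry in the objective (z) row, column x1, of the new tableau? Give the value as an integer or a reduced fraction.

Pivot element is row 2, column x2: 14/13.
Normalize row 2: new (row 2, x1) = 0/(14/13) = 0.
z-row ← z-row − (-38/13)·(new row 2): 0 − (-38/13)·0 = 0.

0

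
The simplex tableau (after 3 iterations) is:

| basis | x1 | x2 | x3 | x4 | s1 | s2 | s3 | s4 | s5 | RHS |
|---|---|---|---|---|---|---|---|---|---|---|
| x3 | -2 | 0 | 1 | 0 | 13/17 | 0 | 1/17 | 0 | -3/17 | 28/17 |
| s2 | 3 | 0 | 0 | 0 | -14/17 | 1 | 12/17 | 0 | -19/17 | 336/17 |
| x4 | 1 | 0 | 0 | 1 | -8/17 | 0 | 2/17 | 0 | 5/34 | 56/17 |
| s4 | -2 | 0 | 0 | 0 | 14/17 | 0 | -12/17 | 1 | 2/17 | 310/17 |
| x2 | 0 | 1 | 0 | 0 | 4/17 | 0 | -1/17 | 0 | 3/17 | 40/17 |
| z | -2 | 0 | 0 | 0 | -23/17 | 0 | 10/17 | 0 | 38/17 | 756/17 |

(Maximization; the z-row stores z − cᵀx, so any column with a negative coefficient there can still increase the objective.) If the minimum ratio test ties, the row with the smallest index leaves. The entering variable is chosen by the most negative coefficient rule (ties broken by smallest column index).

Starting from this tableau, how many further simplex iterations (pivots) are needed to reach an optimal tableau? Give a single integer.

2

pivot: x1 in, x4 out → z = 868/17
pivot: s1 in, x2 out → z = 74
No improving column remains; optimal.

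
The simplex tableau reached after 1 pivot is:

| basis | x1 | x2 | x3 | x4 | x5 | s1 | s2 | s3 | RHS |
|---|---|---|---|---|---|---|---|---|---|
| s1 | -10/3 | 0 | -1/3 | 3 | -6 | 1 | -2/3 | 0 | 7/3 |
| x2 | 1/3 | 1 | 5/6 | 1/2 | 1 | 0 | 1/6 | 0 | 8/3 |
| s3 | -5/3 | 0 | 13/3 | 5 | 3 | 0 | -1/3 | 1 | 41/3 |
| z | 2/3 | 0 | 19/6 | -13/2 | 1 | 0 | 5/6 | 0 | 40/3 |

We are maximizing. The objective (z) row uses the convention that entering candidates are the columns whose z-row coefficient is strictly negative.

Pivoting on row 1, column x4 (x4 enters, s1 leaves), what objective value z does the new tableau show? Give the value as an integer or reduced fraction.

Minimum ratio for x4: (7/3)/3 = 7/9.
z changes by −(z-row coeff of x4)·ratio = −(-13/2)·(7/9) = 91/18.
New z = 40/3 + (91/18) = 331/18.

331/18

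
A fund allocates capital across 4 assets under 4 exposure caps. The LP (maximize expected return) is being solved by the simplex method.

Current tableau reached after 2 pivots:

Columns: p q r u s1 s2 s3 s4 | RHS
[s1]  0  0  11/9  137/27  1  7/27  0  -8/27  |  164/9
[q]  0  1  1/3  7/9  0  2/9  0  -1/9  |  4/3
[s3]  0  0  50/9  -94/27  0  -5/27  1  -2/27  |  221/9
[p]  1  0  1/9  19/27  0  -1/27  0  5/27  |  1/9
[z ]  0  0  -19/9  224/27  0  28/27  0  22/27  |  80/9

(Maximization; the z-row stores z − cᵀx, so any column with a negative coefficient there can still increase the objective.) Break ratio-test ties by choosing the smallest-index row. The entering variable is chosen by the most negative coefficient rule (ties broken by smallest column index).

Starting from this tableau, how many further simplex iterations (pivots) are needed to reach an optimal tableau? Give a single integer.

pivot: r in, p out → z = 11
No improving column remains; optimal.

1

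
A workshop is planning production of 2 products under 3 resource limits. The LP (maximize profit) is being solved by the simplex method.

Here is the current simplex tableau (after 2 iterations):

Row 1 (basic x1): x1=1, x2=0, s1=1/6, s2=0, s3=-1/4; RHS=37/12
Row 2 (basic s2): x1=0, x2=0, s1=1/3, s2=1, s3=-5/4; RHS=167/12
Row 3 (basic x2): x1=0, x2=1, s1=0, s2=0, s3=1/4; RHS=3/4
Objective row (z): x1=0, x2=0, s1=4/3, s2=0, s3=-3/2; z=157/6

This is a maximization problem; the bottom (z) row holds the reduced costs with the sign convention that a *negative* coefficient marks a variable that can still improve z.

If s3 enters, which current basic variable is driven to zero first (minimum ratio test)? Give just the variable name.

Ratios: row 1 (x1): entry -1/4 ≤ 0, skip; row 2 (s2): entry -5/4 ≤ 0, skip; row 3 (x2): (3/4)/(1/4) = 3.
Minimum ratio 3 is in the x2 row, so x2 leaves.

x2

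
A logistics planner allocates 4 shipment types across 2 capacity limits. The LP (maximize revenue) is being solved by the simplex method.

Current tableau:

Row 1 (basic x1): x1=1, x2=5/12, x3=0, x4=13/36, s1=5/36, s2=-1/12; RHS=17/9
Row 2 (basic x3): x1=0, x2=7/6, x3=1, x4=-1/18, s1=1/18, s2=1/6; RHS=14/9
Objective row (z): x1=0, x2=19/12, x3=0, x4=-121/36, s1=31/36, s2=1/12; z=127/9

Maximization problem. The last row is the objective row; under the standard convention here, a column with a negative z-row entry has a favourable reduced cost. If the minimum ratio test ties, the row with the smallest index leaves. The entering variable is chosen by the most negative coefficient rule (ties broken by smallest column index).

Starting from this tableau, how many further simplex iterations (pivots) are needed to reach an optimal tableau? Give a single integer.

pivot: x4 in, x1 out → z = 412/13
pivot: s2 in, x3 out → z = 40
No improving column remains; optimal.

2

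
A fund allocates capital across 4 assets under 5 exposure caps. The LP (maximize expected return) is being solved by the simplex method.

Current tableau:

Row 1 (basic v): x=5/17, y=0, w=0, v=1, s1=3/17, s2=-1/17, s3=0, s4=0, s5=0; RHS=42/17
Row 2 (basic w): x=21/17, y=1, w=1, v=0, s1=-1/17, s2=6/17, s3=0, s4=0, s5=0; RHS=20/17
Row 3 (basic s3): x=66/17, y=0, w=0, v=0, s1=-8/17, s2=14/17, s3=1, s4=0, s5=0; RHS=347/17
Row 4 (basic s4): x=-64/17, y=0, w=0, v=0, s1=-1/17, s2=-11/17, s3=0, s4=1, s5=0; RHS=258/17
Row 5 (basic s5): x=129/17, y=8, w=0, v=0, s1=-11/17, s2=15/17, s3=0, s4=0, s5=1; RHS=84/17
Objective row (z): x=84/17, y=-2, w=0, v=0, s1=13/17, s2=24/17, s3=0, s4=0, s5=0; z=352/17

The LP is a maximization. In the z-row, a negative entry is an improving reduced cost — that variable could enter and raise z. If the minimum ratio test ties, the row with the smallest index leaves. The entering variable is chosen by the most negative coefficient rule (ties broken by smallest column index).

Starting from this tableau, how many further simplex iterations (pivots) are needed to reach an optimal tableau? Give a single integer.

pivot: y in, s5 out → z = 373/17
No improving column remains; optimal.

1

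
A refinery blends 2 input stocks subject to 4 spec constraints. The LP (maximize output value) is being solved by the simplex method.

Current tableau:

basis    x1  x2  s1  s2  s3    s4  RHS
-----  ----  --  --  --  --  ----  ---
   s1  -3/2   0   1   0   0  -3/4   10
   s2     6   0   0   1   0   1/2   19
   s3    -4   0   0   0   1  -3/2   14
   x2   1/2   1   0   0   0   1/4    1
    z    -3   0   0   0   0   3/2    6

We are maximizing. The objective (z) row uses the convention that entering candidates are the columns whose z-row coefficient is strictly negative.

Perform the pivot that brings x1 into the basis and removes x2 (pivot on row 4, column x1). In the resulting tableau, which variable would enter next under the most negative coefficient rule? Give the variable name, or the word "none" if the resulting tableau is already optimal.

Pivot element 1/2. New z-row = old z-row − (-3)·(row 4/(1/2)).
Updated z-row coefficients: x1: 0, x2: 6, s1: 0, s2: 0, s3: 0, s4: 3.
No coefficient is strictly negative; the tableau after this pivot is optimal.

none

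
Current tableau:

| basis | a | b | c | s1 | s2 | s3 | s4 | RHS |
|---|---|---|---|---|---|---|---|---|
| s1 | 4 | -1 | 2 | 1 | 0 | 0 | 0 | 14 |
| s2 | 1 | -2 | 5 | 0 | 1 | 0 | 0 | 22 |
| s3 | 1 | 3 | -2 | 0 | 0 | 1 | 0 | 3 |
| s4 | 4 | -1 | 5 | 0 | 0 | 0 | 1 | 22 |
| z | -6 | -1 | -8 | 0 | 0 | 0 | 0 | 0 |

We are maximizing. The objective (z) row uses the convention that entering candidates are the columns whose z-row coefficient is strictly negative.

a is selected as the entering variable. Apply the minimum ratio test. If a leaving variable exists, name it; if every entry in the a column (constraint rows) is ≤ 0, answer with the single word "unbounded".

Ratios: row 1 (s1): 14/4 = 7/2; row 2 (s2): 22/1 = 22; row 3 (s3): 3/1 = 3; row 4 (s4): 22/4 = 11/2.
Minimum ratio is in the s3 row, so s3 leaves.

s3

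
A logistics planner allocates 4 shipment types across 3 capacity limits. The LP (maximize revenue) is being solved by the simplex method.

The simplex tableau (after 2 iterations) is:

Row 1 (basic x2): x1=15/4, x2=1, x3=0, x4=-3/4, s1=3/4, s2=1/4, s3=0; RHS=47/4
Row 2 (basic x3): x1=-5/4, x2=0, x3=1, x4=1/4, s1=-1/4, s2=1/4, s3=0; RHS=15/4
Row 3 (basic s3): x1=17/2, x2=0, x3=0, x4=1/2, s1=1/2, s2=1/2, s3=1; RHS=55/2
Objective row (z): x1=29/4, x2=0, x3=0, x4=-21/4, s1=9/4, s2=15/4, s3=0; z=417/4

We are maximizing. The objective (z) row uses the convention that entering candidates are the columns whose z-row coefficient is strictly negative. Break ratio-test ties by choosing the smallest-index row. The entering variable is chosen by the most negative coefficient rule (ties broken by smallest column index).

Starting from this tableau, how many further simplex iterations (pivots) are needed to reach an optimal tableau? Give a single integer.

3

pivot: x4 in, x3 out → z = 183
pivot: x1 in, s3 out → z = 2393/11
pivot: s1 in, x1 out → z = 243
No improving column remains; optimal.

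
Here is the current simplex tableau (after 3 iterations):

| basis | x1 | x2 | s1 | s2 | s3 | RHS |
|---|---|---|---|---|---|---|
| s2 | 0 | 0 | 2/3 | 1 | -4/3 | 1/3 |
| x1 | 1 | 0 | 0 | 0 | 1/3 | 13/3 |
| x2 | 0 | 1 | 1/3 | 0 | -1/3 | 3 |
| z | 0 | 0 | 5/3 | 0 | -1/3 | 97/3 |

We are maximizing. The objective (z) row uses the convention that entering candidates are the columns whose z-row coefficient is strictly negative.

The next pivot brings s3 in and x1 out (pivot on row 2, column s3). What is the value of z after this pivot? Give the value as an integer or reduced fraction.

Minimum ratio for s3: (13/3)/(1/3) = 13.
z changes by −(z-row coeff of s3)·ratio = −(-1/3)·13 = 13/3.
New z = 97/3 + (13/3) = 110/3.

110/3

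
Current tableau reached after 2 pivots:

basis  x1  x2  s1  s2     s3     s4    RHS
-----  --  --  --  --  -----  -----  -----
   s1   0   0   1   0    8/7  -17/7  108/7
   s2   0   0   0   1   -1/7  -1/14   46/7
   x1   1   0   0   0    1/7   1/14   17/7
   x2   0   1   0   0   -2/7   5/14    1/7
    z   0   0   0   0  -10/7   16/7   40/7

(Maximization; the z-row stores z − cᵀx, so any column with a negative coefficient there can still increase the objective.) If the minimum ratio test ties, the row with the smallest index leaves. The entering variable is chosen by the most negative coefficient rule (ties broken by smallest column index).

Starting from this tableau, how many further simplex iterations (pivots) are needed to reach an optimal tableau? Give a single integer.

2

pivot: s3 in, s1 out → z = 25
pivot: s4 in, x1 out → z = 26
No improving column remains; optimal.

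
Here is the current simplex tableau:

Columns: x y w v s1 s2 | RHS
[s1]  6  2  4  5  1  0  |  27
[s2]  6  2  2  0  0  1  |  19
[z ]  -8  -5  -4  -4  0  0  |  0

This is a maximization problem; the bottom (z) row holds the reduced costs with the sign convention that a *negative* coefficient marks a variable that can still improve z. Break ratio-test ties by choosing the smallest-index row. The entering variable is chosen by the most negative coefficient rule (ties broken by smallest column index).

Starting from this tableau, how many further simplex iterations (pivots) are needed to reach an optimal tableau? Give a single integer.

pivot: x in, s2 out → z = 76/3
pivot: v in, s1 out → z = 476/15
pivot: y in, x out → z = 539/10
No improving column remains; optimal.

3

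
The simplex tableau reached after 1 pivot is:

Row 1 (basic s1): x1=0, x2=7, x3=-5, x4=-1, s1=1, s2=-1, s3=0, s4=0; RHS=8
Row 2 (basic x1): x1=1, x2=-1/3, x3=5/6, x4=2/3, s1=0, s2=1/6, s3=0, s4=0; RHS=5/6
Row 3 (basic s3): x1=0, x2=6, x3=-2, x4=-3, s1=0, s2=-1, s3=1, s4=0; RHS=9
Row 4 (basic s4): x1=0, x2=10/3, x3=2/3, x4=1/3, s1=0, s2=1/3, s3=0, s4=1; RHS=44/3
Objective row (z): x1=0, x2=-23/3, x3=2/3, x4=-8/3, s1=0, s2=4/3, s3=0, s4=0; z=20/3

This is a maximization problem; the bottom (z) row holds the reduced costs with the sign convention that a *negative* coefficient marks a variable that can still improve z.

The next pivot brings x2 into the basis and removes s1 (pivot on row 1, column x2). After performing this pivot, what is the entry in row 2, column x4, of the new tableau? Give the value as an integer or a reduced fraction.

Pivot element is row 1, column x2: 7.
Normalize row 1: new (row 1, x4) = (-1)/7 = -1/7.
row 2 ← row 2 − (-1/3)·(new row 1): 2/3 − (-1/3)·(-1/7) = 13/21.

13/21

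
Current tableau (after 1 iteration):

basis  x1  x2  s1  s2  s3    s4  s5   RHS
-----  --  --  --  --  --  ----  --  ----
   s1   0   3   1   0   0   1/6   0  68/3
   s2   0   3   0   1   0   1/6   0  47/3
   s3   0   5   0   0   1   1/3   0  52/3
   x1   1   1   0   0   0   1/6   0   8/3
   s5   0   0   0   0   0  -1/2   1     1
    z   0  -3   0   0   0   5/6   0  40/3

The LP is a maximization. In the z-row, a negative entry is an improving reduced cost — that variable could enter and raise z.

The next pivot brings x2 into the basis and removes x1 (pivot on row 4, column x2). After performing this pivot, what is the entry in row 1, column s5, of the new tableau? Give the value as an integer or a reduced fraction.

0

Pivot element is row 4, column x2: 1.
Normalize row 4: new (row 4, s5) = 0/1 = 0.
row 1 ← row 1 − 3·(new row 4): 0 − 3·0 = 0.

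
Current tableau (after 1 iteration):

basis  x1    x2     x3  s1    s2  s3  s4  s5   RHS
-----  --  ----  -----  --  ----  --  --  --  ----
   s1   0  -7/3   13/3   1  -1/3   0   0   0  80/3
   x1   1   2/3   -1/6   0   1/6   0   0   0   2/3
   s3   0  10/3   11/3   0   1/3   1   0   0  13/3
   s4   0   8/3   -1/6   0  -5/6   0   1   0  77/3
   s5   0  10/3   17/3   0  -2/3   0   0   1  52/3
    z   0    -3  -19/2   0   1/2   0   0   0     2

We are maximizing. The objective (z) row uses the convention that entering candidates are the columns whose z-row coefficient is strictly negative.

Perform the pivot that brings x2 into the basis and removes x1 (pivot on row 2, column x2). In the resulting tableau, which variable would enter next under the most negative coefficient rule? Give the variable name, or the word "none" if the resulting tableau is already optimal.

Pivot element 2/3. New z-row = old z-row − (-3)·(row 2/(2/3)).
Updated z-row coefficients: x1: 9/2, x2: 0, x3: -41/4, s1: 0, s2: 5/4, s3: 0, s4: 0, s5: 0.
The most negative is -41/4 in column x3, so x3 would enter next.

x3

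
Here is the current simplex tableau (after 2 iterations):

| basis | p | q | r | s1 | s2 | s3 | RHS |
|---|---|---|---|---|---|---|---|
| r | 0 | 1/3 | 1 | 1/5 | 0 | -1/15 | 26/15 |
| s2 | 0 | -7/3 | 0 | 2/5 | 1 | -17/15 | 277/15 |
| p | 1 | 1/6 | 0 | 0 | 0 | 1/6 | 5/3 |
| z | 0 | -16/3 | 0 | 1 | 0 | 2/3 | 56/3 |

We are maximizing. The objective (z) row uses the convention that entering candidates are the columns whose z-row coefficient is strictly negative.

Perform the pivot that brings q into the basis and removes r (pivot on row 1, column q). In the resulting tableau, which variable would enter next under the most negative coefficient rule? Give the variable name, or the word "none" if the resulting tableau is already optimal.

s3

Pivot element 1/3. New z-row = old z-row − (-16/3)·(row 1/(1/3)).
Updated z-row coefficients: p: 0, q: 0, r: 16, s1: 21/5, s2: 0, s3: -2/5.
The most negative is -2/5 in column s3, so s3 would enter next.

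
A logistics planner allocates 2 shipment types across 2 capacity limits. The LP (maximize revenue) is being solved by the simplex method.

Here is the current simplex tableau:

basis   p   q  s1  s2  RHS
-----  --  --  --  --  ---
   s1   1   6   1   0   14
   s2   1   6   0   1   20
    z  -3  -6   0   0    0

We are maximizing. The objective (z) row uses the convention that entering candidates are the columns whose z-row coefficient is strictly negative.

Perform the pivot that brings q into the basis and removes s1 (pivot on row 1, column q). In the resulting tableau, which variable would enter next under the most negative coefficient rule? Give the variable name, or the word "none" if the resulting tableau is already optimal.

p

Pivot element 6. New z-row = old z-row − (-6)·(row 1/6).
Updated z-row coefficients: p: -2, q: 0, s1: 1, s2: 0.
The most negative is -2 in column p, so p would enter next.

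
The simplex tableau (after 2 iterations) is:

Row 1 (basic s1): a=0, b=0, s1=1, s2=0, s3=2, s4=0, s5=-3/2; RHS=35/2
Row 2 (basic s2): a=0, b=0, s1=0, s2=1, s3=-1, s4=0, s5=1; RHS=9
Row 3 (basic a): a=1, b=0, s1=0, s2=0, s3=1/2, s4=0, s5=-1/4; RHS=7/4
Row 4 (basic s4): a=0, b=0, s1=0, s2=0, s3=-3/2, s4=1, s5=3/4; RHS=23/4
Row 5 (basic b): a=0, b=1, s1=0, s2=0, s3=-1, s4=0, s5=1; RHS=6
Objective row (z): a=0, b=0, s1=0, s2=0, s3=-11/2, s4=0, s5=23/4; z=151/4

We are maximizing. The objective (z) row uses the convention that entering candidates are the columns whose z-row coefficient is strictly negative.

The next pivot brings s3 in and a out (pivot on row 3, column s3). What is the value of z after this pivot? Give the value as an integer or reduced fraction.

Minimum ratio for s3: (7/4)/(1/2) = 7/2.
z changes by −(z-row coeff of s3)·ratio = −(-11/2)·(7/2) = 77/4.
New z = 151/4 + (77/4) = 57.

57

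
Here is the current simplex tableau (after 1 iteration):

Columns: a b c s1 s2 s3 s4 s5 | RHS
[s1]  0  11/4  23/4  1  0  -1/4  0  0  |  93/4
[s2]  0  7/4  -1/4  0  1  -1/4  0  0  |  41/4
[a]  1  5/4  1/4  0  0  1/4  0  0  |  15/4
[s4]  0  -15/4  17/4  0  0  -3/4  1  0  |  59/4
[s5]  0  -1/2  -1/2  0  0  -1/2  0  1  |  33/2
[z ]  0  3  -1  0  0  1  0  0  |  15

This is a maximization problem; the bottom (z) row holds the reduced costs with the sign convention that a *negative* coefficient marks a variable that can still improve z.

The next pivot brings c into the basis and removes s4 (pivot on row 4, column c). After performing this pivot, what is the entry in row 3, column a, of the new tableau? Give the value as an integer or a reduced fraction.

Pivot element is row 4, column c: 17/4.
Normalize row 4: new (row 4, a) = 0/(17/4) = 0.
row 3 ← row 3 − (1/4)·(new row 4): 1 − (1/4)·0 = 1.

1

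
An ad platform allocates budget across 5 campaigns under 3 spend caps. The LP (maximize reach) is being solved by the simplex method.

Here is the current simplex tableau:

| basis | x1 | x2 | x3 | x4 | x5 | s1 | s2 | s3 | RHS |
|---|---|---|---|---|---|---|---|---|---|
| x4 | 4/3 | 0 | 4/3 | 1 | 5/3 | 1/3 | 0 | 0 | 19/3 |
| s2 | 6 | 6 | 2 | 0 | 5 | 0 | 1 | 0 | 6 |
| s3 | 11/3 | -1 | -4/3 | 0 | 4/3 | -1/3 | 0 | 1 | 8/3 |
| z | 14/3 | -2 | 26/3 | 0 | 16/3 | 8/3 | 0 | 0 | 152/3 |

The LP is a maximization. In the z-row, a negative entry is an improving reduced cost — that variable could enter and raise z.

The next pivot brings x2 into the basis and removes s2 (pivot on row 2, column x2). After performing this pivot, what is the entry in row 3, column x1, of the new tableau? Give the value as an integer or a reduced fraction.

14/3

Pivot element is row 2, column x2: 6.
Normalize row 2: new (row 2, x1) = 6/6 = 1.
row 3 ← row 3 − (-1)·(new row 2): 11/3 − (-1)·1 = 14/3.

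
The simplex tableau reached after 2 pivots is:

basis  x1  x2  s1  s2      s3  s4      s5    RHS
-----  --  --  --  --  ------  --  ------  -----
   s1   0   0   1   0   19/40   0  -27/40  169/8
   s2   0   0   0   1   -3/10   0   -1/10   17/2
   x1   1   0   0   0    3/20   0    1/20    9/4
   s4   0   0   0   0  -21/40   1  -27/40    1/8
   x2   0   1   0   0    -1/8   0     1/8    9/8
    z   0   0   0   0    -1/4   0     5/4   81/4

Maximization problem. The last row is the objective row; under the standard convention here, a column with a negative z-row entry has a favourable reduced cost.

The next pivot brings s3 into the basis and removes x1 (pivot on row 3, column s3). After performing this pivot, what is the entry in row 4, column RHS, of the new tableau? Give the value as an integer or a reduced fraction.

Pivot element is row 3, column s3: 3/20.
Normalize row 3: new (row 3, RHS) = (9/4)/(3/20) = 15.
row 4 ← row 4 − (-21/40)·(new row 3): 1/8 − (-21/40)·15 = 8.

8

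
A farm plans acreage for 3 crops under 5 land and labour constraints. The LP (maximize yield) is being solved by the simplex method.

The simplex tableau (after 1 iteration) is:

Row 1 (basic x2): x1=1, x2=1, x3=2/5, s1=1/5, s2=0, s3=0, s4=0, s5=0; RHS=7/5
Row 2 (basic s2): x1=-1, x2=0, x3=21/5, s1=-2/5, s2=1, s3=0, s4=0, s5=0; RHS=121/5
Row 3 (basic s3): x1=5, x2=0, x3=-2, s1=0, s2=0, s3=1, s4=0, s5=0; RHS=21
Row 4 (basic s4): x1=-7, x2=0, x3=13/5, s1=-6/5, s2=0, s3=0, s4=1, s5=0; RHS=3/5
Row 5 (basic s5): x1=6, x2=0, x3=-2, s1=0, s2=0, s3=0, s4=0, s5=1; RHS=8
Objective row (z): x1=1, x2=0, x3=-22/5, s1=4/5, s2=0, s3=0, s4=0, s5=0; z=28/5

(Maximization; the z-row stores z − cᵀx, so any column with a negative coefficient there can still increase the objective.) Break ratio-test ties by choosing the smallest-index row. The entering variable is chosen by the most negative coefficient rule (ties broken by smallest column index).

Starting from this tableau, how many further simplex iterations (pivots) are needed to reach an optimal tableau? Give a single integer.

pivot: x3 in, s4 out → z = 86/13
pivot: x1 in, x2 out → z = 121/9
No improving column remains; optimal.

2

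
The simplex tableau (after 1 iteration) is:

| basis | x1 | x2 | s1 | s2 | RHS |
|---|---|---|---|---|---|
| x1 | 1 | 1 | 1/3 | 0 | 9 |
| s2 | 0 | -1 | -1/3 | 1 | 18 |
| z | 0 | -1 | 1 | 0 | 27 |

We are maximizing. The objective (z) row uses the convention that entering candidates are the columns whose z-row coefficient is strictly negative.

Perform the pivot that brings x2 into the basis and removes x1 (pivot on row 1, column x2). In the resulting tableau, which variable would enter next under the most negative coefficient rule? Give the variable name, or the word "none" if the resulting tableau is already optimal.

none

Pivot element 1. New z-row = old z-row − (-1)·(row 1/1).
Updated z-row coefficients: x1: 1, x2: 0, s1: 4/3, s2: 0.
No coefficient is strictly negative; the tableau after this pivot is optimal.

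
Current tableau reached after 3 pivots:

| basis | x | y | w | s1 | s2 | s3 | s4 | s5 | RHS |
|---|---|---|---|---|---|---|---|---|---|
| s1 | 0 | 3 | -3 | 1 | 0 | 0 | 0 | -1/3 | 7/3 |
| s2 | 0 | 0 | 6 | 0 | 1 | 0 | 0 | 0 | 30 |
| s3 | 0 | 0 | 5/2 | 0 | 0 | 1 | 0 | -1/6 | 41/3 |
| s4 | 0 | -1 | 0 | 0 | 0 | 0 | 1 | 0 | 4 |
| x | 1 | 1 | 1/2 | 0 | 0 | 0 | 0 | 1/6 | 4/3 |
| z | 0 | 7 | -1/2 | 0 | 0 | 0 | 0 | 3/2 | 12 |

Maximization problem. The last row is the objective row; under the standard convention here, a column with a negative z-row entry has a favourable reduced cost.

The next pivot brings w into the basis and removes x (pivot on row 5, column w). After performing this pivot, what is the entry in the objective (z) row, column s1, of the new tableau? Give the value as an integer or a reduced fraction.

Pivot element is row 5, column w: 1/2.
Normalize row 5: new (row 5, s1) = 0/(1/2) = 0.
z-row ← z-row − (-1/2)·(new row 5): 0 − (-1/2)·0 = 0.

0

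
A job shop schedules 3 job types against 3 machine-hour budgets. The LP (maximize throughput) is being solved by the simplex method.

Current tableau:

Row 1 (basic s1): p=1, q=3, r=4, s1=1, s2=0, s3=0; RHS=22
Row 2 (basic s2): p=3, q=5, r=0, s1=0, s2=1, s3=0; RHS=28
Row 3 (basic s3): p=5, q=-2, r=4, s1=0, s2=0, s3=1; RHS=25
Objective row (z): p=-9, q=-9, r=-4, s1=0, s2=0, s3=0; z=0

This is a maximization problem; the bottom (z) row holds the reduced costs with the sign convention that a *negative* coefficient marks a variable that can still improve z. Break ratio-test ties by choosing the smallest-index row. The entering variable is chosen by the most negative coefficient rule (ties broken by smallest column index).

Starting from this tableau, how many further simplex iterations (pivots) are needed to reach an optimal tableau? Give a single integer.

3

pivot: p in, s3 out → z = 45
pivot: q in, s2 out → z = 2214/31
pivot: r in, s1 out → z = 2628/35
No improving column remains; optimal.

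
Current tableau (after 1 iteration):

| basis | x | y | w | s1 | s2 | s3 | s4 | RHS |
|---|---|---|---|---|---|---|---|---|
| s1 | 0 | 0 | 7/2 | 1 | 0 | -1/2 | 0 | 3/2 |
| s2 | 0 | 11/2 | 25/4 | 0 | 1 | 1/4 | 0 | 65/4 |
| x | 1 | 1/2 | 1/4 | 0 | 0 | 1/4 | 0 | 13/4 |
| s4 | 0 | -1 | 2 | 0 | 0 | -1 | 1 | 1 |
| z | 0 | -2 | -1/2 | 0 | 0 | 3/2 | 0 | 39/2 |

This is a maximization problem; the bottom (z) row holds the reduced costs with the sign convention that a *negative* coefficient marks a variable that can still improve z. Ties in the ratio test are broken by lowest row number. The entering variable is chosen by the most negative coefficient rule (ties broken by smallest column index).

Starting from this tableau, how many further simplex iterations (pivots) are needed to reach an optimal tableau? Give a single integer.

pivot: y in, s2 out → z = 559/22
No improving column remains; optimal.

1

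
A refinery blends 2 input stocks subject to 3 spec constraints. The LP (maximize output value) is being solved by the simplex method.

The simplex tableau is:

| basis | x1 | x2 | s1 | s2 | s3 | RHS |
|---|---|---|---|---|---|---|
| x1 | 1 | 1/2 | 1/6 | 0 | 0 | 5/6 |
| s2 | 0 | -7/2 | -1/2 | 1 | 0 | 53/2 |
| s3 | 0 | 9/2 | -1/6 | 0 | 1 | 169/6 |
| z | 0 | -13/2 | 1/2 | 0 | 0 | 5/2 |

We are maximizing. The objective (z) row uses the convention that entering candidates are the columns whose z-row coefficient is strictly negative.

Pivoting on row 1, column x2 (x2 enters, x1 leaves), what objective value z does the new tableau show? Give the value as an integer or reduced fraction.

Minimum ratio for x2: (5/6)/(1/2) = 5/3.
z changes by −(z-row coeff of x2)·ratio = −(-13/2)·(5/3) = 65/6.
New z = 5/2 + (65/6) = 40/3.

40/3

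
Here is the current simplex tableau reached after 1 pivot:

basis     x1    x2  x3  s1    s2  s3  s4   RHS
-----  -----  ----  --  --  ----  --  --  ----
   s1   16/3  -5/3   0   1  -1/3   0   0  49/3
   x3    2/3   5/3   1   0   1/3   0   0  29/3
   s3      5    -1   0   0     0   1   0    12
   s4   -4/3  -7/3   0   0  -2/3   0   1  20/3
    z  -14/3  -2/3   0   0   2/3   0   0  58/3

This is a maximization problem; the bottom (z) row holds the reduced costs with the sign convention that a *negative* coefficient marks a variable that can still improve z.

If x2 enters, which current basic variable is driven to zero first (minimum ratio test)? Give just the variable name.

x3

Ratios: row 1 (s1): entry -5/3 ≤ 0, skip; row 2 (x3): (29/3)/(5/3) = 29/5; row 3 (s3): entry -1 ≤ 0, skip; row 4 (s4): entry -7/3 ≤ 0, skip.
Minimum ratio 29/5 is in the x3 row, so x3 leaves.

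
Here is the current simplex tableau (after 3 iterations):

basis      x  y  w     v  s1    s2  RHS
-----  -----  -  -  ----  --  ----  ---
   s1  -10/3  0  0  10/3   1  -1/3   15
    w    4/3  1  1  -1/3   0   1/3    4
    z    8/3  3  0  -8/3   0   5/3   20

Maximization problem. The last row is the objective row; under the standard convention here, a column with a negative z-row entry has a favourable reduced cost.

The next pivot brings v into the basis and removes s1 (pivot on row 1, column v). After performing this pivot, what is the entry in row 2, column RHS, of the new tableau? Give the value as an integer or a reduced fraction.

11/2

Pivot element is row 1, column v: 10/3.
Normalize row 1: new (row 1, RHS) = 15/(10/3) = 9/2.
row 2 ← row 2 − (-1/3)·(new row 1): 4 − (-1/3)·(9/2) = 11/2.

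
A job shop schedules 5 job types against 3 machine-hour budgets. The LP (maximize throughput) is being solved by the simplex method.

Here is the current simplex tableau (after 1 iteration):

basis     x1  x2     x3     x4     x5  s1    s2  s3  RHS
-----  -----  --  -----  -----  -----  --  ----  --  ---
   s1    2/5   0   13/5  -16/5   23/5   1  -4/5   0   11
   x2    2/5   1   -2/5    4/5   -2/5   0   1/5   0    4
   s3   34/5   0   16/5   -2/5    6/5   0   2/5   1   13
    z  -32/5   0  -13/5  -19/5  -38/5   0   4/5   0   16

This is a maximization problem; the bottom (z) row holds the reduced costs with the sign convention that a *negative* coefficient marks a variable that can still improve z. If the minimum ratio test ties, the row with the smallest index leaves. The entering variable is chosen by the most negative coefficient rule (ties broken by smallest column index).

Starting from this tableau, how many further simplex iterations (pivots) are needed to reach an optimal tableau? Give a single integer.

pivot: x5 in, s1 out → z = 786/23
pivot: x4 in, x2 out → z = 241/2
pivot: x3 in, s3 out → z = 247/2
No improving column remains; optimal.

3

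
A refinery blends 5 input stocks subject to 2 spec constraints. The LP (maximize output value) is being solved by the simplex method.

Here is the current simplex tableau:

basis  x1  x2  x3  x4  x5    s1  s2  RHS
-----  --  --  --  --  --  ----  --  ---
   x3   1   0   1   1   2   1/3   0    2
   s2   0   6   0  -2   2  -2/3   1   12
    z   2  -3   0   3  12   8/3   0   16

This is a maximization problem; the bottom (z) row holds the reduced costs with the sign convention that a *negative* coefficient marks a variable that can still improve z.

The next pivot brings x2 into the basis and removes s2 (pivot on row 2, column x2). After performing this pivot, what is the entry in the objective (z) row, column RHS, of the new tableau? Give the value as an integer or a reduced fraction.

22

Pivot element is row 2, column x2: 6.
Normalize row 2: new (row 2, RHS) = 12/6 = 2.
z-row ← z-row − (-3)·(new row 2): 16 − (-3)·2 = 22.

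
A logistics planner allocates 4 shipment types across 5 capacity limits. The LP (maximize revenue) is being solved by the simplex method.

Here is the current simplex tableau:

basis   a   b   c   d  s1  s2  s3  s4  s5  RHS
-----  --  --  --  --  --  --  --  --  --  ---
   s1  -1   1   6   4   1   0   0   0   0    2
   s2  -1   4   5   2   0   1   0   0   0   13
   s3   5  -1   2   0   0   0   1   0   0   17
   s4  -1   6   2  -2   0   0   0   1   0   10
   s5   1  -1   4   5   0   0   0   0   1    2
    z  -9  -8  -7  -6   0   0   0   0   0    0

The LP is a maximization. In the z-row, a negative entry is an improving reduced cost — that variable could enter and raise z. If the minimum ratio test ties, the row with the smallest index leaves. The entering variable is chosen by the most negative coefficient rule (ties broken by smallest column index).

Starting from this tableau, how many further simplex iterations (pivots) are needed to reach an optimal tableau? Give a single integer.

pivot: a in, s5 out → z = 18
pivot: b in, s3 out → z = 191/4
pivot: d in, s4 out → z = 7416/137
No improving column remains; optimal.

3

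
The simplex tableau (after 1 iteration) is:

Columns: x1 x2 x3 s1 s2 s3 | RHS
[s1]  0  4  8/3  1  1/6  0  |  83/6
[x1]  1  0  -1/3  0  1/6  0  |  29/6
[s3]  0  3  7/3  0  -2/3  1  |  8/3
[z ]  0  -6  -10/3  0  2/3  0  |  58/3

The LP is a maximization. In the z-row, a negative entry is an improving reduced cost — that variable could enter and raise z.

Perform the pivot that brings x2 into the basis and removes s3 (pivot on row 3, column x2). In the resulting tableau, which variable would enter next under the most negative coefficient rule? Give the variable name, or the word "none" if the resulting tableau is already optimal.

Pivot element 3. New z-row = old z-row − (-6)·(row 3/3).
Updated z-row coefficients: x1: 0, x2: 0, x3: 4/3, s1: 0, s2: -2/3, s3: 2.
The most negative is -2/3 in column s2, so s2 would enter next.

s2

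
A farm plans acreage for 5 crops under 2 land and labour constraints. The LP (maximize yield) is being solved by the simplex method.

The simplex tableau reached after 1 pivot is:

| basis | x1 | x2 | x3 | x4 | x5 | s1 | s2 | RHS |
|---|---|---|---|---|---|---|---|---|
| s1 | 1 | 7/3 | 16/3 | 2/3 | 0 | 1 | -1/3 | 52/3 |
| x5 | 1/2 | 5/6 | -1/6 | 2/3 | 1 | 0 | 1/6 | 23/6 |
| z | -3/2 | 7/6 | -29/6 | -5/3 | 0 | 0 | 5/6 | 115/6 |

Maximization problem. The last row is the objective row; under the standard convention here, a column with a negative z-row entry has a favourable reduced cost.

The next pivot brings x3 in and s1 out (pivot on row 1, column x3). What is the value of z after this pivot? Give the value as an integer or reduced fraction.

Minimum ratio for x3: (52/3)/(16/3) = 13/4.
z changes by −(z-row coeff of x3)·ratio = −(-29/6)·(13/4) = 377/24.
New z = 115/6 + (377/24) = 279/8.

279/8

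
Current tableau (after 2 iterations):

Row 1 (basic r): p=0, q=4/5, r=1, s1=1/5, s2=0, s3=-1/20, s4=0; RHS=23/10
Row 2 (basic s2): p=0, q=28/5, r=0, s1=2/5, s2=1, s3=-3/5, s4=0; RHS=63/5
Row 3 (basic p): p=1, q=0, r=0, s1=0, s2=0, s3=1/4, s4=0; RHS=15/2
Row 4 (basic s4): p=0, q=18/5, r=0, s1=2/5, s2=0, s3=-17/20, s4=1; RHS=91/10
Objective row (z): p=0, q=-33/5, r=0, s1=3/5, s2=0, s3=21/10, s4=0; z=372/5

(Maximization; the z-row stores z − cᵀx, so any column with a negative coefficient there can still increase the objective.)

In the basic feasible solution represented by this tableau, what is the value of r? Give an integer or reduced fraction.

23/10

r is basic (row 1); its value is the RHS of that row: 23/10.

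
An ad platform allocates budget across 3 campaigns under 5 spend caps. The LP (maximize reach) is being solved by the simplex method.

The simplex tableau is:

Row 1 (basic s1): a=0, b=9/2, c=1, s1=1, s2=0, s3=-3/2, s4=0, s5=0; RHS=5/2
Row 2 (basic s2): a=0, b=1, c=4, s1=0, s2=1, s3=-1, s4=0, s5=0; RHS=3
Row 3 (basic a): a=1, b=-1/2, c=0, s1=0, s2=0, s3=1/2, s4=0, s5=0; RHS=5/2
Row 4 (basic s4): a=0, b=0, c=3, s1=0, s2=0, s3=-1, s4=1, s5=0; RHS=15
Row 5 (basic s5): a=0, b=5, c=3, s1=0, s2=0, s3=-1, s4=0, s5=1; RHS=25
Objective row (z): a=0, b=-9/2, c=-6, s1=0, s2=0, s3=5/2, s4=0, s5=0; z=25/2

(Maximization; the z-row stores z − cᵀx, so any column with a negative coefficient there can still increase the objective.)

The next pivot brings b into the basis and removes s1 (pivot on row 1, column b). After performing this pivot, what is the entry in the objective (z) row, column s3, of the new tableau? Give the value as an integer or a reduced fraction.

Pivot element is row 1, column b: 9/2.
Normalize row 1: new (row 1, s3) = (-3/2)/(9/2) = -1/3.
z-row ← z-row − (-9/2)·(new row 1): 5/2 − (-9/2)·(-1/3) = 1.

1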